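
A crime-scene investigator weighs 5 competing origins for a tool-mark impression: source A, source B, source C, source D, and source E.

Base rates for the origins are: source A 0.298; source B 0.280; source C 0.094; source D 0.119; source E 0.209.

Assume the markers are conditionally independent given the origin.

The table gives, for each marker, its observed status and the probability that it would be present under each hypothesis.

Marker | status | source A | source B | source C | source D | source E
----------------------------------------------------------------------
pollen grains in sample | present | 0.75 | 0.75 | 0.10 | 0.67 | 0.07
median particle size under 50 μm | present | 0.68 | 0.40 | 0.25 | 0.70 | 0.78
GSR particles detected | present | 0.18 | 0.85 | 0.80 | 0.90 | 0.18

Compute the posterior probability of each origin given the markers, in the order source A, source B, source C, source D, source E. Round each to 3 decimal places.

By Bayes' rule with conditional independence, the unnormalized weight for each hypothesis is prior × ∏ likelihoods:
  source A: 0.298 × 0.75 × 0.68 × 0.18 = 0.027356
  source B: 0.280 × 0.75 × 0.40 × 0.85 = 0.0714
  source C: 0.094 × 0.10 × 0.25 × 0.80 = 0.00188
  source D: 0.119 × 0.67 × 0.70 × 0.90 = 0.05023
  source E: 0.209 × 0.07 × 0.78 × 0.18 = 0.0020541
Normalizing constant Z = 0.027356 + 0.0714 + 0.00188 + 0.05023 + 0.0020541 = 0.15292.
P(source A | evidence) = 0.027356 / 0.15292 ≈ 0.179
P(source B | evidence) = 0.0714 / 0.15292 ≈ 0.467
P(source C | evidence) = 0.00188 / 0.15292 ≈ 0.012
P(source D | evidence) = 0.05023 / 0.15292 ≈ 0.328
P(source E | evidence) = 0.0020541 / 0.15292 ≈ 0.013

0.179, 0.467, 0.012, 0.328, 0.013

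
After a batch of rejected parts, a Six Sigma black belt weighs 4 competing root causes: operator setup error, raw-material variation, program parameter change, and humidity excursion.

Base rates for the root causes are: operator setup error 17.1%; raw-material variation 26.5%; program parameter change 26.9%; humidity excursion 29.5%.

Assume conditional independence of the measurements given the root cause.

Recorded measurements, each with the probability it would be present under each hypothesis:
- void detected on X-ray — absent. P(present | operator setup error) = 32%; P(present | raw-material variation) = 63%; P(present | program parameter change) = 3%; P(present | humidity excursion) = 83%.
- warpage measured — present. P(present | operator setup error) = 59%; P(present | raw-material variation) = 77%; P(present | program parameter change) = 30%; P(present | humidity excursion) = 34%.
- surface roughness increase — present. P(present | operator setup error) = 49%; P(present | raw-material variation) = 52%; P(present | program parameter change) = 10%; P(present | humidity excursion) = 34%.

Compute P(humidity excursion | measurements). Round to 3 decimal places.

0.067

Multiply each prior by the joint likelihood of the measurement pattern (using 1 − P(present | H) for each absent measurement):
  operator setup error: 0.171 × (1 − 0.32) × 0.59 × 0.49 = 0.033617
  raw-material variation: 0.265 × (1 − 0.63) × 0.77 × 0.52 = 0.039259
  program parameter change: 0.269 × (1 − 0.03) × 0.30 × 0.10 = 0.0078279
  humidity excursion: 0.295 × (1 − 0.83) × 0.34 × 0.34 = 0.0057973
The unnormalized weights sum to 0.086501.
P(humidity excursion | evidence) = 0.0057973 / 0.086501 ≈ 0.067.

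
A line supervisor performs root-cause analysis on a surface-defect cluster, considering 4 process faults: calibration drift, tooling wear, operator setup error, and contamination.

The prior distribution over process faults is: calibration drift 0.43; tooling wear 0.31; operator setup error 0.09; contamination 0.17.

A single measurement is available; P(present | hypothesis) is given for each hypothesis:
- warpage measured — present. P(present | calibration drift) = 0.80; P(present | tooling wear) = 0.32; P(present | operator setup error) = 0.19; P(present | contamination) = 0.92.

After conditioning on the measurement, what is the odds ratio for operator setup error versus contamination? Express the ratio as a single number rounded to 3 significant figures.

0.109

Unnormalized posterior weight (prior times the measurement likelihood) for each of the two hypotheses:
  operator setup error: 0.09 × 0.19 = 0.0171
  contamination: 0.17 × 0.92 = 0.1564
Odds(operator setup error : contamination) = 0.0171 / 0.1564 ≈ 0.109.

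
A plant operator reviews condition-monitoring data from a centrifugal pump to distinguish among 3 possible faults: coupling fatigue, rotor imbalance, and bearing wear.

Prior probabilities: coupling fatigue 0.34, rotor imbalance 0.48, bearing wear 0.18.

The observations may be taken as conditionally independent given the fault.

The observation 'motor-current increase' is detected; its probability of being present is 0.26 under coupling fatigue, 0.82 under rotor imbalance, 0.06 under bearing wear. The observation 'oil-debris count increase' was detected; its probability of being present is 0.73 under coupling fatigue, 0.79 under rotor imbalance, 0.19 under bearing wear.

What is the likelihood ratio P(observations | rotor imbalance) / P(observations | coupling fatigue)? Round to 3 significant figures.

3.41

The Bayes factor is the ratio of the joint likelihoods of the evidence pattern under the two hypotheses.
  rotor imbalance: 0.82 × 0.79 = 0.6478
  coupling fatigue: 0.26 × 0.73 = 0.1898
Bayes factor = 0.6478 / 0.1898 ≈ 3.41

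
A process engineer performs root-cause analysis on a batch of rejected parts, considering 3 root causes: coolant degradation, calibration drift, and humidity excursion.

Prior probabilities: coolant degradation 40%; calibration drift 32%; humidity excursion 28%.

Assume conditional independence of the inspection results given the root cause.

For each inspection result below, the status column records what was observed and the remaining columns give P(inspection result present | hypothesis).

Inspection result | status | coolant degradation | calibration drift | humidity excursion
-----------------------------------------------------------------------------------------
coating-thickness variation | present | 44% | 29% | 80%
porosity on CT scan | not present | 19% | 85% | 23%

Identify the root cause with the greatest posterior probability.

humidity excursion

Multiply each prior by the joint likelihood of the inspection result pattern (using 1 − P(present | H) for each absent inspection result):
  coolant degradation: 0.40 × 0.44 × (1 − 0.19) = 0.14256
  calibration drift: 0.32 × 0.29 × (1 − 0.85) = 0.01392
  humidity excursion: 0.28 × 0.80 × (1 − 0.23) = 0.17248
Normalizing constant Z = 0.14256 + 0.01392 + 0.17248 = 0.32896.
P(coolant degradation | evidence) ≈ 0.14256 / 0.32896 ≈ 0.433
P(calibration drift | evidence) ≈ 0.01392 / 0.32896 ≈ 0.042
P(humidity excursion | evidence) ≈ 0.17248 / 0.32896 ≈ 0.524
The largest is 0.524, so humidity excursion is most probable.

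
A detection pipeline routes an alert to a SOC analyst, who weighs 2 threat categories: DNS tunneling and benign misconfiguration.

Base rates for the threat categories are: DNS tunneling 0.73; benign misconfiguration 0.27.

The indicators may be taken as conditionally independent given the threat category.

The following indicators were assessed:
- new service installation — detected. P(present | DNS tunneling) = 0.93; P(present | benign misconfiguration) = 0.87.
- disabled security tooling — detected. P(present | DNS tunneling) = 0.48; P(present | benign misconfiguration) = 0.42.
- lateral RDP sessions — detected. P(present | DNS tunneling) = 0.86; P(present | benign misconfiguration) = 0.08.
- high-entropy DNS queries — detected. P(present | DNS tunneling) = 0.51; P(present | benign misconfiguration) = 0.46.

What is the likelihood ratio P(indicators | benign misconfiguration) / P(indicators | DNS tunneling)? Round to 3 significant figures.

0.0687

The Bayes factor is the ratio of the joint likelihoods of the indicator pattern under the two hypotheses.
  benign misconfiguration: 0.87 × 0.42 × 0.08 × 0.46 = 0.013447
  DNS tunneling: 0.93 × 0.48 × 0.86 × 0.51 = 0.19579
Bayes factor = 0.013447 / 0.19579 ≈ 0.0687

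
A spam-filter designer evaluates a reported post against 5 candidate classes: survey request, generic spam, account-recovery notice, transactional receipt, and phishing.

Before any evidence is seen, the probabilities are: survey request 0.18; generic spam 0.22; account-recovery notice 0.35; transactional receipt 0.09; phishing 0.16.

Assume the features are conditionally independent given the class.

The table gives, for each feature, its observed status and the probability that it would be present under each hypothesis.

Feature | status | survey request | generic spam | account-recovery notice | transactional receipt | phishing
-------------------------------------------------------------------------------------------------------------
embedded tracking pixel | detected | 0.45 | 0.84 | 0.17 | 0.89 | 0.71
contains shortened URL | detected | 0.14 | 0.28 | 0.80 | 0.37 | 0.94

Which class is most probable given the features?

Multiply each prior by the joint likelihood of the feature pattern:
  survey request: 0.18 × 0.45 × 0.14 = 0.01134
  generic spam: 0.22 × 0.84 × 0.28 = 0.051744
  account-recovery notice: 0.35 × 0.17 × 0.80 = 0.0476
  transactional receipt: 0.09 × 0.89 × 0.37 = 0.029637
  phishing: 0.16 × 0.71 × 0.94 = 0.10678
The unnormalized weights sum to 0.2471.
P(survey request | evidence) ≈ 0.01134 / 0.2471 ≈ 0.046
P(generic spam | evidence) ≈ 0.051744 / 0.2471 ≈ 0.209
P(account-recovery notice | evidence) ≈ 0.0476 / 0.2471 ≈ 0.193
P(transactional receipt | evidence) ≈ 0.029637 / 0.2471 ≈ 0.120
P(phishing | evidence) ≈ 0.10678 / 0.2471 ≈ 0.432
The largest is 0.432, so phishing is most probable.

phishing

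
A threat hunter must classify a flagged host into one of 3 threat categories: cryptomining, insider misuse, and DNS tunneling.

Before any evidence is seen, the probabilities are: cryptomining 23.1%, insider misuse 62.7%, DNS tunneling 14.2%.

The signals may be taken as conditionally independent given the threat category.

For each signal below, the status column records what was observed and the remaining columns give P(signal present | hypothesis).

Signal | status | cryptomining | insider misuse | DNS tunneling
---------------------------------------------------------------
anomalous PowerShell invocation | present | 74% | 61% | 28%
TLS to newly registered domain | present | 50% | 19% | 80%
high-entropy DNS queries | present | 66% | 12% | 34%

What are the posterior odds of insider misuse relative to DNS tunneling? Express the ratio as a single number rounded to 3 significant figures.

0.806

The normalizing constant cancels in an odds ratio, so compute prior × likelihood for the two hypotheses only:
  insider misuse: 0.627 × 0.61 × 0.19 × 0.12 = 0.0087203
  DNS tunneling: 0.142 × 0.28 × 0.80 × 0.34 = 0.010815
Odds(insider misuse : DNS tunneling) = 0.0087203 / 0.010815 ≈ 0.806.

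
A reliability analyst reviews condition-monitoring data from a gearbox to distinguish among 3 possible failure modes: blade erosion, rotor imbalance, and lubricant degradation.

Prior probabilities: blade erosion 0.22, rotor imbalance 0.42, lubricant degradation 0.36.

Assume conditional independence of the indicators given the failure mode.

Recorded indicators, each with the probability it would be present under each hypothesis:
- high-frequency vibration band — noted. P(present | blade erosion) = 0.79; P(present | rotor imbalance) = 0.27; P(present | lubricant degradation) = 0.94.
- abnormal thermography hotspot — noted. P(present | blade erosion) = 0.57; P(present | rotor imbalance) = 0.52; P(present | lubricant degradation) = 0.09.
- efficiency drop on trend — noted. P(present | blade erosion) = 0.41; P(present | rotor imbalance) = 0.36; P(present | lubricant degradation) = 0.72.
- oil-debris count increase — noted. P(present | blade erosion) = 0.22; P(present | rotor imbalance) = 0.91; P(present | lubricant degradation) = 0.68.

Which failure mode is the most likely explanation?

By Bayes' rule with conditional independence, the unnormalized weight for each hypothesis is prior × ∏ likelihoods:
  blade erosion: 0.22 × 0.79 × 0.57 × 0.41 × 0.22 = 0.0089358
  rotor imbalance: 0.42 × 0.27 × 0.52 × 0.36 × 0.91 = 0.019318
  lubricant degradation: 0.36 × 0.94 × 0.09 × 0.72 × 0.68 = 0.014911
The unnormalized weights sum to 0.043165.
P(blade erosion | evidence) ≈ 0.0089358 / 0.043165 ≈ 0.207
P(rotor imbalance | evidence) ≈ 0.019318 / 0.043165 ≈ 0.448
P(lubricant degradation | evidence) ≈ 0.014911 / 0.043165 ≈ 0.345
The largest is 0.448, so rotor imbalance is most probable.

rotor imbalance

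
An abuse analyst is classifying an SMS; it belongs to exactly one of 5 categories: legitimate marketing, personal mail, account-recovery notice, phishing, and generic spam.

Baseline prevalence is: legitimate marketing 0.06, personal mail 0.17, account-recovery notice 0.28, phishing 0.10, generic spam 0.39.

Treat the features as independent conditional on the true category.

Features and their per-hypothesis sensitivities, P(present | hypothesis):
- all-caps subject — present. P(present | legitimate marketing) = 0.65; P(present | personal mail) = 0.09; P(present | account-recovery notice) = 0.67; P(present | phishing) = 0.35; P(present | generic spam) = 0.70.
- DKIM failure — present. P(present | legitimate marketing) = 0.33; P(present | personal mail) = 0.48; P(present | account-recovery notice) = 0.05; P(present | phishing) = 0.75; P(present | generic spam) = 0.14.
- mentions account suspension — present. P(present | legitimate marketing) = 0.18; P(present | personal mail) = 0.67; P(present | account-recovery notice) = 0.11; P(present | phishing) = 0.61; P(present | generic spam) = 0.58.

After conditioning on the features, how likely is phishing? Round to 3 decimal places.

For each hypothesis, the unnormalized posterior weight is prior × product of the feature likelihoods:
  legitimate marketing: 0.06 × 0.65 × 0.33 × 0.18 = 0.0023166
  personal mail: 0.17 × 0.09 × 0.48 × 0.67 = 0.0049205
  account-recovery notice: 0.28 × 0.67 × 0.05 × 0.11 = 0.0010318
  phishing: 0.10 × 0.35 × 0.75 × 0.61 = 0.016012
  generic spam: 0.39 × 0.70 × 0.14 × 0.58 = 0.022168
Normalizing constant Z = 0.0023166 + 0.0049205 + 0.0010318 + 0.016012 + 0.022168 = 0.046449.
P(phishing | evidence) = 0.016012 / 0.046449 ≈ 0.345.

0.345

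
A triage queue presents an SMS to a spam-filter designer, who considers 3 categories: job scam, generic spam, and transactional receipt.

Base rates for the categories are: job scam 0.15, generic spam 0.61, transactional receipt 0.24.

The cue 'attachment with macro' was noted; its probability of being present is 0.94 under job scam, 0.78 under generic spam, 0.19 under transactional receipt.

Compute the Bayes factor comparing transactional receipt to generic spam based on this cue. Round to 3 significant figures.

The Bayes factor is the ratio of the two likelihoods.
  transactional receipt: 0.19
  generic spam: 0.78
Bayes factor = 0.19 / 0.78 ≈ 0.244

0.244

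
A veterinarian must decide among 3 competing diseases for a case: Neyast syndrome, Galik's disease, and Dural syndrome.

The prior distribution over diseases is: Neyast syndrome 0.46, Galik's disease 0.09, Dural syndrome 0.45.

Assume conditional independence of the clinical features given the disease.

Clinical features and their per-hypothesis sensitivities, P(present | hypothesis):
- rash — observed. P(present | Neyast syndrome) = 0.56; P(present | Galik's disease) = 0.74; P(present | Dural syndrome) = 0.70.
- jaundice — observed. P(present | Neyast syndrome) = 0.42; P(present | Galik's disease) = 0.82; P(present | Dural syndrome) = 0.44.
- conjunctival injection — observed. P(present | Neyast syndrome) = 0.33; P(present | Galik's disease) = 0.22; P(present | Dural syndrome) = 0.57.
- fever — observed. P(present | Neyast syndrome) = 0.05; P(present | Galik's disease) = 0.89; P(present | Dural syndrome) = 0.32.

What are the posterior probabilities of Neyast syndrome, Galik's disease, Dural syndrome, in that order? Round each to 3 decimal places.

0.047, 0.283, 0.670

By Bayes' rule with conditional independence, the unnormalized weight for each hypothesis is prior × ∏ likelihoods:
  Neyast syndrome: 0.46 × 0.56 × 0.42 × 0.33 × 0.05 = 0.0017852
  Galik's disease: 0.09 × 0.74 × 0.82 × 0.22 × 0.89 = 0.010693
  Dural syndrome: 0.45 × 0.70 × 0.44 × 0.57 × 0.32 = 0.025281
Marginal likelihood of the evidence = 0.037759.
P(Neyast syndrome | evidence) = 0.0017852 / 0.037759 ≈ 0.047
P(Galik's disease | evidence) = 0.010693 / 0.037759 ≈ 0.283
P(Dural syndrome | evidence) = 0.025281 / 0.037759 ≈ 0.670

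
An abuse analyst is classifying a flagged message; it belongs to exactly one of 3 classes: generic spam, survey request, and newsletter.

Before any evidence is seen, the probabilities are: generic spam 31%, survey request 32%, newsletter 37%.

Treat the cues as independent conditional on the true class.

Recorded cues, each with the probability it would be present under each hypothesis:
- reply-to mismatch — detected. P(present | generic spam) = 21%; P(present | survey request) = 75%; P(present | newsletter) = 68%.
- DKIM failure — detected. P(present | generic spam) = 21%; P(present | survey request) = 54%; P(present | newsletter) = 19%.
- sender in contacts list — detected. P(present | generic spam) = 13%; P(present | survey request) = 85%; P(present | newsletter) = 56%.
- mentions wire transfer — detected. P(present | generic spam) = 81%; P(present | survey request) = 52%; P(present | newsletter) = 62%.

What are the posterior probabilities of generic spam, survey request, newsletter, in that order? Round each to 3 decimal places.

For each hypothesis, the unnormalized posterior weight is prior × product of the cue likelihoods:
  generic spam: 0.31 × 0.21 × 0.21 × 0.13 × 0.81 = 0.0014396
  survey request: 0.32 × 0.75 × 0.54 × 0.85 × 0.52 = 0.057283
  newsletter: 0.37 × 0.68 × 0.19 × 0.56 × 0.62 = 0.016598
The unnormalized weights sum to 0.07532.
P(generic spam | evidence) = 0.0014396 / 0.07532 ≈ 0.019
P(survey request | evidence) = 0.057283 / 0.07532 ≈ 0.761
P(newsletter | evidence) = 0.016598 / 0.07532 ≈ 0.220

0.019, 0.761, 0.220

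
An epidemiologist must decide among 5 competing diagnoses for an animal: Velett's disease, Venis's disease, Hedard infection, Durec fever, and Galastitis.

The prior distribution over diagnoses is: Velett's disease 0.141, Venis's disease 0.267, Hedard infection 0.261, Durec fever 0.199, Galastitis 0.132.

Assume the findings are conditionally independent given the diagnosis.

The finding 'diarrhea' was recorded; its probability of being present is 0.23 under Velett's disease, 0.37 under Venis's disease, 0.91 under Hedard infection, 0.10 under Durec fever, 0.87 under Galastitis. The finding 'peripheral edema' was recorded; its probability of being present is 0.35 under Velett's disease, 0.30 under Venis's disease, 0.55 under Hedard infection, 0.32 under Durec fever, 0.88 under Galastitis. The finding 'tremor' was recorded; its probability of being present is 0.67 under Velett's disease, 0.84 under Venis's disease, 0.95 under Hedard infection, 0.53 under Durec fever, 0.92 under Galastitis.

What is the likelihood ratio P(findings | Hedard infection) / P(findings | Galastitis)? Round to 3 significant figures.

Take the product of per-finding likelihoods under each hypothesis, then divide.
  Hedard infection: 0.91 × 0.55 × 0.95 = 0.47548
  Galastitis: 0.87 × 0.88 × 0.92 = 0.70435
Bayes factor = 0.47548 / 0.70435 ≈ 0.675

0.675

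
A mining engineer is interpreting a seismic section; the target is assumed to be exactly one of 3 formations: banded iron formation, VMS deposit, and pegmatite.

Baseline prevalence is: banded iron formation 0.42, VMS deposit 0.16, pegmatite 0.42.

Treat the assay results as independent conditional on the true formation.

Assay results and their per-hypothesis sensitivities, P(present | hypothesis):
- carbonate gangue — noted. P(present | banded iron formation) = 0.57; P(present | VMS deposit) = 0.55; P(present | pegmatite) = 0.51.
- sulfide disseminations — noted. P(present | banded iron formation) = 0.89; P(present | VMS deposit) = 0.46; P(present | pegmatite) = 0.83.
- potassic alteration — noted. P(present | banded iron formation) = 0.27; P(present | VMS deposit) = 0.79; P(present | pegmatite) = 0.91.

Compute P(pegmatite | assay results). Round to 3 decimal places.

By Bayes' rule with conditional independence, the unnormalized weight for each hypothesis is prior × ∏ likelihoods:
  banded iron formation: 0.42 × 0.57 × 0.89 × 0.27 = 0.057528
  VMS deposit: 0.16 × 0.55 × 0.46 × 0.79 = 0.031979
  pegmatite: 0.42 × 0.51 × 0.83 × 0.91 = 0.16179
Normalizing constant Z = 0.057528 + 0.031979 + 0.16179 = 0.25129.
P(pegmatite | evidence) = 0.16179 / 0.25129 ≈ 0.644.

0.644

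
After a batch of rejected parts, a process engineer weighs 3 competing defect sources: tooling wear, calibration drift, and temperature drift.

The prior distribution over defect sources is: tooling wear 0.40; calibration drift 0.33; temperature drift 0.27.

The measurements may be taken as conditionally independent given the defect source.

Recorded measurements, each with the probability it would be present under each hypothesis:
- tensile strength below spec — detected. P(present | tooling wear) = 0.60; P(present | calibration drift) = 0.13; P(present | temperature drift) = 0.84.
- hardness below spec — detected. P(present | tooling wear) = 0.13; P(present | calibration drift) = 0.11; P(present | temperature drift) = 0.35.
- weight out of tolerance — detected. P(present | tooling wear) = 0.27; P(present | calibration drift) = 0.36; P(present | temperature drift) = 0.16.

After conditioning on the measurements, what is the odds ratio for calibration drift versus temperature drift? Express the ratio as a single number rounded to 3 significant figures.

0.134

The normalizing constant cancels in an odds ratio, so compute prior × likelihood for the two hypotheses only:
  calibration drift: 0.33 × 0.13 × 0.11 × 0.36 = 0.0016988
  temperature drift: 0.27 × 0.84 × 0.35 × 0.16 = 0.012701
Odds(calibration drift : temperature drift) = 0.0016988 / 0.012701 ≈ 0.134.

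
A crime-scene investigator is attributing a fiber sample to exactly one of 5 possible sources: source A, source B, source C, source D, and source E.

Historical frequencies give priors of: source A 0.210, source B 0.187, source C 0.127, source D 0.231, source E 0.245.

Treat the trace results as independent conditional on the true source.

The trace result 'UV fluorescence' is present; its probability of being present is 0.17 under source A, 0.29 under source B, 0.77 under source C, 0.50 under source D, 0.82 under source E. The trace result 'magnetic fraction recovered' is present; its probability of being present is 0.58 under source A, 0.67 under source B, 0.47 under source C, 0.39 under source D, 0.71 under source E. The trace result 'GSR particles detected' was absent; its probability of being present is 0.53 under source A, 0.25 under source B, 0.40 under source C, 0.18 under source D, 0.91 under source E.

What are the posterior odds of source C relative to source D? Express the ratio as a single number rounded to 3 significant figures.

Posterior odds equal prior odds times the likelihood ratio; only the two competing hypotheses matter (using 1 − P(present | H) for each absent trace result).
  source C: 0.127 × 0.77 × 0.47 × (1 − 0.40) = 0.027577
  source D: 0.231 × 0.50 × 0.39 × (1 − 0.18) = 0.036937
Posterior odds = 0.027577 / 0.036937 ≈ 0.747.

0.747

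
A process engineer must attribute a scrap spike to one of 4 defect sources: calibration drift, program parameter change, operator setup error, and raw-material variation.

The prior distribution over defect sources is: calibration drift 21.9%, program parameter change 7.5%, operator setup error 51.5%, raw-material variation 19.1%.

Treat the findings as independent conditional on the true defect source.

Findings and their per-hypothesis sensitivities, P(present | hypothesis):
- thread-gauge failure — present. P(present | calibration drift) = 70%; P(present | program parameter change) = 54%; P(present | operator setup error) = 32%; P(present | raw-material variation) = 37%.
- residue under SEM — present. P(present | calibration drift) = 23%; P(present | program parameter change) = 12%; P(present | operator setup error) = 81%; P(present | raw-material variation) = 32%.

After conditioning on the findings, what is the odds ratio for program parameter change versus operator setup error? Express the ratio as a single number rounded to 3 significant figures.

Unnormalized posterior weight (prior times the finding likelihoods) for each of the two hypotheses:
  program parameter change: 0.075 × 0.54 × 0.12 = 0.00486
  operator setup error: 0.515 × 0.32 × 0.81 = 0.13349
Posterior odds = 0.00486 / 0.13349 ≈ 0.0364.

0.0364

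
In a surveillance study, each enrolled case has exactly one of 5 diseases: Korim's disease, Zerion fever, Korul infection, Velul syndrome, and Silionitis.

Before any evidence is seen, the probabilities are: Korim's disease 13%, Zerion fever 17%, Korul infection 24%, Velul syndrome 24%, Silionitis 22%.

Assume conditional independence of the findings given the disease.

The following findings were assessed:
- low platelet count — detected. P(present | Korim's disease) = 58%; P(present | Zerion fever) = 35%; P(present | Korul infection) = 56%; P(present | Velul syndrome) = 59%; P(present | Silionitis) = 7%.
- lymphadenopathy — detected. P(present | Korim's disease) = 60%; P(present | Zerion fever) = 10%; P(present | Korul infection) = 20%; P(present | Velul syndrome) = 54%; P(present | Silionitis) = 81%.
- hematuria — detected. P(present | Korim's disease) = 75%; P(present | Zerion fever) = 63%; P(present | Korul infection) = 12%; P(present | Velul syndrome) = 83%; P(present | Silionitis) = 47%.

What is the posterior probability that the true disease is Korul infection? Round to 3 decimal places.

By Bayes' rule with conditional independence, the unnormalized weight for each hypothesis is prior × ∏ likelihoods:
  Korim's disease: 0.13 × 0.58 × 0.60 × 0.75 = 0.03393
  Zerion fever: 0.17 × 0.35 × 0.10 × 0.63 = 0.0037485
  Korul infection: 0.24 × 0.56 × 0.20 × 0.12 = 0.0032256
  Velul syndrome: 0.24 × 0.59 × 0.54 × 0.83 = 0.063465
  Silionitis: 0.22 × 0.07 × 0.81 × 0.47 = 0.0058628
Marginal likelihood of the evidence = 0.11023.
P(Korul infection | evidence) = 0.0032256 / 0.11023 ≈ 0.029.

0.029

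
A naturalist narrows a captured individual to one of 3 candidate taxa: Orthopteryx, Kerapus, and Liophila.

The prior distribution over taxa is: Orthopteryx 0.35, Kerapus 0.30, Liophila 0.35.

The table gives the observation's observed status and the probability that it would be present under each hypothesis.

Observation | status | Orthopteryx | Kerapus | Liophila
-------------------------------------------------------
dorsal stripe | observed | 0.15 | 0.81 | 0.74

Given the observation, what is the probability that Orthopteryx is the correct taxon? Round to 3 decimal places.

By Bayes' rule, the unnormalized weight for each hypothesis is prior × likelihood:
  Orthopteryx: 0.35 × 0.15 = 0.0525
  Kerapus: 0.30 × 0.81 = 0.243
  Liophila: 0.35 × 0.74 = 0.259
Marginal likelihood of the evidence = 0.5545.
P(Orthopteryx | evidence) = 0.0525 / 0.5545 ≈ 0.095.

0.095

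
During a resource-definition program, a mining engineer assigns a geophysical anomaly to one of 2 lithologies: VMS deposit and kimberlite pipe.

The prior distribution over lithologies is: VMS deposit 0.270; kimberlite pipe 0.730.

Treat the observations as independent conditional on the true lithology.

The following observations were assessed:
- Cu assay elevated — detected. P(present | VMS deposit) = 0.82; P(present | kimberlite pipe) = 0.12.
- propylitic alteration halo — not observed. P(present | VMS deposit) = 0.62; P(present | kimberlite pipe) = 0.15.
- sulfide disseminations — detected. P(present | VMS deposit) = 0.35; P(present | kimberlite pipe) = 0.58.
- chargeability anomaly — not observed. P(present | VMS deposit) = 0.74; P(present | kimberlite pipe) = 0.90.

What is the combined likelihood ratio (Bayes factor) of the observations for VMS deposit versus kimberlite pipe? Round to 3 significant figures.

4.79

Joint likelihood of the evidence pattern under each hypothesis (using 1 − P(present | H) for each absent observation):
  VMS deposit: 0.82 × (1 − 0.62) × 0.35 × (1 − 0.74) = 0.028356
  kimberlite pipe: 0.12 × (1 − 0.15) × 0.58 × (1 − 0.90) = 0.005916
Bayes factor = 0.028356 / 0.005916 ≈ 4.79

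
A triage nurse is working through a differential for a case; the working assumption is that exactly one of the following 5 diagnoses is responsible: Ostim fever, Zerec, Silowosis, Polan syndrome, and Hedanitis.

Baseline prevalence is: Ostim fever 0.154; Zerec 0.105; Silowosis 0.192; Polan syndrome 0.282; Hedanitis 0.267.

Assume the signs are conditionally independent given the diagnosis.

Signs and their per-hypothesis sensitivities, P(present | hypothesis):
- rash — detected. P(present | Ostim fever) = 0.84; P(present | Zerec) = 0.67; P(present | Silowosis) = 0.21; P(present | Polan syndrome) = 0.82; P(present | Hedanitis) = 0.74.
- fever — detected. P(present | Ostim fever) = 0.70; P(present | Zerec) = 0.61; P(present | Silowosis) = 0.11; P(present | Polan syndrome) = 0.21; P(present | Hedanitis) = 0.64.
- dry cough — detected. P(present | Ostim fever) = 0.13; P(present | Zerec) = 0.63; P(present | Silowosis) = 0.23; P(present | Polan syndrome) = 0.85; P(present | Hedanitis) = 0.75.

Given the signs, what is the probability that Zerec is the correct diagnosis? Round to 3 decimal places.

0.154

Multiply each prior by the joint likelihood of the sign pattern:
  Ostim fever: 0.154 × 0.84 × 0.70 × 0.13 = 0.011772
  Zerec: 0.105 × 0.67 × 0.61 × 0.63 = 0.027036
  Silowosis: 0.192 × 0.21 × 0.11 × 0.23 = 0.0010201
  Polan syndrome: 0.282 × 0.82 × 0.21 × 0.85 = 0.041276
  Hedanitis: 0.267 × 0.74 × 0.64 × 0.75 = 0.094838
The unnormalized weights sum to 0.17594.
P(Zerec | evidence) = 0.027036 / 0.17594 ≈ 0.154.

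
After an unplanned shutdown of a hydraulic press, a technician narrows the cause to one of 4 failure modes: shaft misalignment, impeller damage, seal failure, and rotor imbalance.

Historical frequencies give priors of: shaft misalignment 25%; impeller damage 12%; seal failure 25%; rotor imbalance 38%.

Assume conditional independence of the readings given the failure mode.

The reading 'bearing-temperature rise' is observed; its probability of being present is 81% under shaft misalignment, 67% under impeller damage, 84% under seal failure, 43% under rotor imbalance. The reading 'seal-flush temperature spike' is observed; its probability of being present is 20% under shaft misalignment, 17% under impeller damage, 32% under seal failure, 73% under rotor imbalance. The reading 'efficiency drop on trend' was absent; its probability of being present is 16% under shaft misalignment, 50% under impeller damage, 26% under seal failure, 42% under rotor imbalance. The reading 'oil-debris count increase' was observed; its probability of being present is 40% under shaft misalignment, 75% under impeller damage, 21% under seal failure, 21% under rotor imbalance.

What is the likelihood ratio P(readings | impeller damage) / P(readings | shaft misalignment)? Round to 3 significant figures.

0.785

Take the product of per-reading likelihoods under each hypothesis (using 1 − P(present | H) for each absent reading), then divide.
  impeller damage: 0.67 × 0.17 × (1 − 0.50) × 0.75 = 0.042713
  shaft misalignment: 0.81 × 0.20 × (1 − 0.16) × 0.40 = 0.054432
Bayes factor = 0.042713 / 0.054432 ≈ 0.785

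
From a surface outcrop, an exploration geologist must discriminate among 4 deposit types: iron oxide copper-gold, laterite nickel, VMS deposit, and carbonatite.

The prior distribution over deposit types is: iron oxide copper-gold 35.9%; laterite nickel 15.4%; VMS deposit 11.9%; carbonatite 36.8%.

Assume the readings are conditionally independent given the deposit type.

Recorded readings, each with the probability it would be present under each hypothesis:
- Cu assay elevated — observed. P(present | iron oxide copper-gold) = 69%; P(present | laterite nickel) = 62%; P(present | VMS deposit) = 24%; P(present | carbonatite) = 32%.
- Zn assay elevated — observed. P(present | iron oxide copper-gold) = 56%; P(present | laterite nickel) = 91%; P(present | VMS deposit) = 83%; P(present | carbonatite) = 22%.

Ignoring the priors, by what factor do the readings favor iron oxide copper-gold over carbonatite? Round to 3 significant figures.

5.49

The Bayes factor is the ratio of the joint likelihoods of the reading pattern under the two hypotheses.
  iron oxide copper-gold: 0.69 × 0.56 = 0.3864
  carbonatite: 0.32 × 0.22 = 0.0704
Bayes factor = 0.3864 / 0.0704 ≈ 5.49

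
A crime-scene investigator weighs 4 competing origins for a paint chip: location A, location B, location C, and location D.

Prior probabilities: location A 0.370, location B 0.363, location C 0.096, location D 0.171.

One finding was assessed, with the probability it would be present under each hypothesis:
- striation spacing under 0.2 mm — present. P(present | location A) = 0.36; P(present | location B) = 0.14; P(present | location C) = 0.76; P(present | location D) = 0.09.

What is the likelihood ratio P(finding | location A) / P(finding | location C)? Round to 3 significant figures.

The Bayes factor is the ratio of the two likelihoods.
  location A: 0.36
  location C: 0.76
Bayes factor = 0.36 / 0.76 ≈ 0.474

0.474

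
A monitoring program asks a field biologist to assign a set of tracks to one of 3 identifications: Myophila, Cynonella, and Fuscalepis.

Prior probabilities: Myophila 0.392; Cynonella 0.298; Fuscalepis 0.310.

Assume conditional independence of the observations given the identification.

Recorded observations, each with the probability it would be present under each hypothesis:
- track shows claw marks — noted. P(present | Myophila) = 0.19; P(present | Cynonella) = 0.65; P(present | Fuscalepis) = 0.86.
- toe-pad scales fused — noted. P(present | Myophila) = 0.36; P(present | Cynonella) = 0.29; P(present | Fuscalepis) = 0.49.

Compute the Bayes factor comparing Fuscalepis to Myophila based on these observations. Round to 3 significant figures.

6.16

Take the product of per-observation likelihoods under each hypothesis, then divide.
  Fuscalepis: 0.86 × 0.49 = 0.4214
  Myophila: 0.19 × 0.36 = 0.0684
Bayes factor = 0.4214 / 0.0684 ≈ 6.16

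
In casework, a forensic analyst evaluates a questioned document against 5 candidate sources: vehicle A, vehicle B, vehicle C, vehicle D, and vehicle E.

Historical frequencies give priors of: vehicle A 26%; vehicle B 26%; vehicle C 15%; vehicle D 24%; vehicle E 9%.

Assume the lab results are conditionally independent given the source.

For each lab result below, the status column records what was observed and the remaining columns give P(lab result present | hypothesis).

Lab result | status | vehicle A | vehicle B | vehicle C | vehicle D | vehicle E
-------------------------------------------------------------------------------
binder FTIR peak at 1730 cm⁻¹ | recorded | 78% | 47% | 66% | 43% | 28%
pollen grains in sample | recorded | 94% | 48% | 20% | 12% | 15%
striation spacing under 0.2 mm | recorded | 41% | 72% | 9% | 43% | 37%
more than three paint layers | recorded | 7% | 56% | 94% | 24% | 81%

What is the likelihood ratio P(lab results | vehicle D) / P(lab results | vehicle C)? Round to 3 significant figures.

0.477

The Bayes factor is the ratio of the joint likelihoods of the lab result pattern under the two hypotheses.
  vehicle D: 0.43 × 0.12 × 0.43 × 0.24 = 0.0053251
  vehicle C: 0.66 × 0.20 × 0.09 × 0.94 = 0.011167
Bayes factor = 0.0053251 / 0.011167 ≈ 0.477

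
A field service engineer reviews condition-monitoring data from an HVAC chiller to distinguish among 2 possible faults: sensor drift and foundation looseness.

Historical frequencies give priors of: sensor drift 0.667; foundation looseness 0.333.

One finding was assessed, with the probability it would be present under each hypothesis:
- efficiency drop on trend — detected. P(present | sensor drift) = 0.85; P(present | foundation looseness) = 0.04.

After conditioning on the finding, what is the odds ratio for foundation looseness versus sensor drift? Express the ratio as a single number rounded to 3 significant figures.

The normalizing constant cancels in an odds ratio, so compute prior × likelihood for the two hypotheses only:
  foundation looseness: 0.333 × 0.04 = 0.01332
  sensor drift: 0.667 × 0.85 = 0.56695
Odds(foundation looseness : sensor drift) = 0.01332 / 0.56695 ≈ 0.0235.

0.0235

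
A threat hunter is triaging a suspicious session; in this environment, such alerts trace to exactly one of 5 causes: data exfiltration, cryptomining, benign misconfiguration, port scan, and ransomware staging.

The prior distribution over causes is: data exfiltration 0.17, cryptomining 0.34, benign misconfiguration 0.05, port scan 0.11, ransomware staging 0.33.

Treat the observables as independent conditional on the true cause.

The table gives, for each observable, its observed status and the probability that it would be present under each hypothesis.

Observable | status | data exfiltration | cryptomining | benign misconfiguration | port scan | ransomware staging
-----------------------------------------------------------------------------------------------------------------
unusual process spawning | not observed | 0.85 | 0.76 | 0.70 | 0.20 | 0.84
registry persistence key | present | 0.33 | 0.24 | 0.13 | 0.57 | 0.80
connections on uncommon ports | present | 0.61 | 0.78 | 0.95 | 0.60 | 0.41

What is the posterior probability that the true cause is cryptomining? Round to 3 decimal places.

0.219

For each hypothesis, the unnormalized posterior weight is prior × product of the observable likelihoods (using 1 − P(present | H) for each absent observable):
  data exfiltration: 0.17 × (1 − 0.85) × 0.33 × 0.61 = 0.0051332
  cryptomining: 0.34 × (1 − 0.76) × 0.24 × 0.78 = 0.015276
  benign misconfiguration: 0.05 × (1 − 0.70) × 0.13 × 0.95 = 0.0018525
  port scan: 0.11 × (1 − 0.20) × 0.57 × 0.60 = 0.030096
  ransomware staging: 0.33 × (1 − 0.84) × 0.80 × 0.41 = 0.017318
The unnormalized weights sum to 0.069676.
P(cryptomining | evidence) = 0.015276 / 0.069676 ≈ 0.219.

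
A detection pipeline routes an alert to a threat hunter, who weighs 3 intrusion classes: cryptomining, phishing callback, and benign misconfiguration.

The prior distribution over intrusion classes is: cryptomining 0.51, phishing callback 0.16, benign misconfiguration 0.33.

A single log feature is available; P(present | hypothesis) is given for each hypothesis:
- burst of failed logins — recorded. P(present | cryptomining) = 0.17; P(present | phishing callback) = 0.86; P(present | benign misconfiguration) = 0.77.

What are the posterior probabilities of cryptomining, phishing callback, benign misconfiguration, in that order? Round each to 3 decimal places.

0.181, 0.288, 0.531

For each hypothesis, the unnormalized posterior weight is prior × likelihood:
  cryptomining: 0.51 × 0.17 = 0.0867
  phishing callback: 0.16 × 0.86 = 0.1376
  benign misconfiguration: 0.33 × 0.77 = 0.2541
Normalizing constant Z = 0.0867 + 0.1376 + 0.2541 = 0.4784.
P(cryptomining | evidence) = 0.0867 / 0.4784 ≈ 0.181
P(phishing callback | evidence) = 0.1376 / 0.4784 ≈ 0.288
P(benign misconfiguration | evidence) = 0.2541 / 0.4784 ≈ 0.531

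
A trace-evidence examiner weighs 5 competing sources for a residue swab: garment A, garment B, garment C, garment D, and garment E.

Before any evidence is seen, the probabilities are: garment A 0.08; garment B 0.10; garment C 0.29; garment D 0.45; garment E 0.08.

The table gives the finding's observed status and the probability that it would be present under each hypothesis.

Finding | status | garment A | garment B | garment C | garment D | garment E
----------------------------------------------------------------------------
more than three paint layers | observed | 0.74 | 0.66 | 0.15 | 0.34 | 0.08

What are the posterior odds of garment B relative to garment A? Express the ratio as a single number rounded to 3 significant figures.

Posterior odds equal prior odds times the likelihood ratio; only the two competing hypotheses matter.
  garment B: 0.10 × 0.66 = 0.066
  garment A: 0.08 × 0.74 = 0.0592
Odds(garment B : garment A) = 0.066 / 0.0592 ≈ 1.11.

1.11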